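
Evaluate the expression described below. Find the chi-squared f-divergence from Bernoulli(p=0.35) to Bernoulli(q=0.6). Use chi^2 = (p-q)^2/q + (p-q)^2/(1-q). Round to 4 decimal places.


Chi-squared divergence between Bernoulli distributions:
chi^2 = (p-q)^2/q + (p-q)^2/(1-q).
p = 0.35, q = 0.6, p-q = -0.25.
(p-q)^2 = 0.0625.
term1 = 0.0625/0.6 = 0.104167.
term2 = 0.0625/0.4 = 0.15625.
chi^2 = 0.104167 + 0.15625 = 0.2604

0.2604


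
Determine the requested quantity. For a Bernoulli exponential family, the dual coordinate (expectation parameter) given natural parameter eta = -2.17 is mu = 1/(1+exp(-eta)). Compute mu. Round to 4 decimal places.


Dual coordinate (expectation parameter) for Bernoulli:
mu = 1/(1+exp(-eta)).
eta = -2.17.
exp(-eta) = exp(2.17) = 8.758284.
mu = 1/(1+8.758284) = 0.1025

0.1025


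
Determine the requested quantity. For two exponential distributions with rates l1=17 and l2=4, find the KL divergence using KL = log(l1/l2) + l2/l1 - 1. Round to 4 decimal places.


KL divergence for exponential family:
KL = log(l1/l2) + l2/l1 - 1.
log(17/4) = 1.446919.
4/17 = 0.235294.
KL = 1.446919 + 0.235294 - 1 = 0.6822

0.6822


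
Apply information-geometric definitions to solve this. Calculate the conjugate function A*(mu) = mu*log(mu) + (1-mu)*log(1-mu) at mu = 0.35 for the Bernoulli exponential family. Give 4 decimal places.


Legendre transform for Bernoulli:
A*(mu) = mu*log(mu) + (1-mu)*log(1-mu).
mu = 0.35, 1-mu = 0.65.
mu*log(mu) = 0.35*log(0.35) = -0.367438.
(1-mu)*log(1-mu) = 0.65*log(0.65) = -0.280009.
A* = -0.367438 + -0.280009 = -0.6474

-0.6474


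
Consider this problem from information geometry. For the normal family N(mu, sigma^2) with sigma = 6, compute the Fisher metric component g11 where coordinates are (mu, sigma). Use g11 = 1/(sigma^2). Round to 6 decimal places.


For the 2-parameter normal family, the Fisher metric has:
  g11 = 1/sigma^2, g22 = 2/sigma^2.
sigma = 6, sigma^2 = 36.
g11 = 0.027778

0.027778


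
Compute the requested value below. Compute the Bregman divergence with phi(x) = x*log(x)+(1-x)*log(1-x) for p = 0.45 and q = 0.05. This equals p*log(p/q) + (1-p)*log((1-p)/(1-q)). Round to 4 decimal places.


Bregman divergence with negative entropy generator:
D = p*log(p/q) + (1-p)*log((1-p)/(1-q)).
p = 0.45, q = 0.05.
p*log(p/q) = 0.45*log(0.45/0.05) = 0.988751.
(1-p)*log((1-p)/(1-q)) = 0.55*log(0.55/0.95) = -0.300599.
D = 0.988751 + -0.300599 = 0.6882

0.6882


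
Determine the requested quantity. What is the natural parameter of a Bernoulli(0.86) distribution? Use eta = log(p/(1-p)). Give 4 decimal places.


Natural parameter for Bernoulli: eta = log(p/(1-p)).
p = 0.86, 1-p = 0.14.
p/(1-p) = 6.142857.
eta = log(6.142857) = 1.8153

1.8153


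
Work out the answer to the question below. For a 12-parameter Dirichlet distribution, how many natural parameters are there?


Exponential family dimension calculation:
Dirichlet with 12 components has 12 natural parameters.

12


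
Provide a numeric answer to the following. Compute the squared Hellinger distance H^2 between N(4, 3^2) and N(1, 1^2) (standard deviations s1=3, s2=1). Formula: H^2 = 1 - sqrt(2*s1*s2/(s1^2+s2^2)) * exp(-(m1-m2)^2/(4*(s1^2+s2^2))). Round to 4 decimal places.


Squared Hellinger distance for Gaussians:
H^2 = 1 - sqrt(2*s1*s2/(s1^2+s2^2)) * exp(-(m1-m2)^2/(4*(s1^2+s2^2))).
s1^2 = 9, s2^2 = 1, s1^2+s2^2 = 10.
sqrt(2*3*1/(10)) = 0.774597.
(m1-m2)^2 = (3)^2 = 9.
exp(-9/(4*10)) = exp(-0.225) = 0.798516.
H^2 = 1 - 0.774597*0.798516 = 0.3815

0.3815


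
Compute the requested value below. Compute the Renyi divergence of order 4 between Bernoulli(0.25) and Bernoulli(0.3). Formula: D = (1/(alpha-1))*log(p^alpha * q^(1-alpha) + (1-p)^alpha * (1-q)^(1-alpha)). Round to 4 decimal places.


Renyi divergence of order alpha between Bernoulli distributions:
D = (1/(alpha-1))*log(p^alpha * q^(1-alpha) + (1-p)^alpha * (1-q)^(1-alpha)).
alpha = 4, p = 0.25, q = 0.3.
p^alpha * q^(1-alpha) = 0.25^4 * 0.3^-3 = 0.144676.
(1-p)^alpha * (1-q)^(1-alpha) = 0.75^4 * 0.7^-3 = 0.922467.
sum = 0.144676 + 0.922467 = 1.067143.
D = (1/3)*log(1.067143) = 0.0217

0.0217


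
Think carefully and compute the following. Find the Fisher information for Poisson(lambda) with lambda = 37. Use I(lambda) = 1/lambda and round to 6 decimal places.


Fisher information for Poisson: I(lambda) = 1/lambda.
lambda = 37.
I(lambda) = 1/37 = 0.027027

0.027027


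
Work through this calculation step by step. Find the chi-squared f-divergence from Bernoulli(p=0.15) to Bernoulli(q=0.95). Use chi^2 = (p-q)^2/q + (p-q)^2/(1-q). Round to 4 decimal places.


Chi-squared divergence between Bernoulli distributions:
chi^2 = (p-q)^2/q + (p-q)^2/(1-q).
p = 0.15, q = 0.95, p-q = -0.8.
(p-q)^2 = 0.64.
term1 = 0.64/0.95 = 0.673684.
term2 = 0.64/0.05 = 12.8.
chi^2 = 0.673684 + 12.8 = 13.4737

13.4737


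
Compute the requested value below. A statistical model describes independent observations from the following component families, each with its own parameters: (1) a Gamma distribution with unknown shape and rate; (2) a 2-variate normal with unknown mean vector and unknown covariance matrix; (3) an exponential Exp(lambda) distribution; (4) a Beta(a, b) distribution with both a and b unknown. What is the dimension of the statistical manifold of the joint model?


The dimension of a statistical manifold equals the number of free
(independent) real parameters of the model. For a product of independent
blocks the parameter counts add.
- Gamma (shape, rate): 2.
- 2-variate normal: 2 (mean) + 2*3/2 = 3 (symmetric covariance) = 5.
- exponential (lambda): 1.
- Beta (a, b): 2.
Total = 2 + 5 + 1 + 2 = 10.
Dimension = 10

10


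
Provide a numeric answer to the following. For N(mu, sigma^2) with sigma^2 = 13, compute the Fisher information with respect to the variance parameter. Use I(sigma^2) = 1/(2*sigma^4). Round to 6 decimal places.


Fisher information for variance: I(sigma^2) = 1/(2*sigma^4).
sigma^2 = 13, so sigma^4 = 169.
I = 1/(2*169) = 1/338 = 0.002959

0.002959


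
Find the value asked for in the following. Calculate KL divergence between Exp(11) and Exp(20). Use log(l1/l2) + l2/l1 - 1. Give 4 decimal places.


KL divergence for exponential family:
KL = log(l1/l2) + l2/l1 - 1.
log(11/20) = -0.597837.
20/11 = 1.818182.
KL = -0.597837 + 1.818182 - 1 = 0.2203

0.2203


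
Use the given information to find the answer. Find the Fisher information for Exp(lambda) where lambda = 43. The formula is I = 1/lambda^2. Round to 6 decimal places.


Fisher information for exponential: I(lambda) = 1/lambda^2.
lambda = 43, lambda^2 = 1849.
I = 1/1849 = 0.000541

0.000541


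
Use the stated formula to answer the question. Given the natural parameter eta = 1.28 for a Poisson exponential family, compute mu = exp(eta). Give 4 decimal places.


Expectation parameter for Poisson exponential family:
mu = exp(eta).
eta = 1.28.
mu = exp(1.28) = 3.5966

3.5966


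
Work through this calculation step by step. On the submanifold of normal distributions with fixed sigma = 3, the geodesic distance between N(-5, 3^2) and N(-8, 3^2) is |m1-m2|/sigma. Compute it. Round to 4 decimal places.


On the fixed-variance normal subfamily, geodesic distance = |m1-m2|/sigma.
|-5 - -8| = 3.
sigma = 3.
d = 3/3 = 1.0000

1.0000


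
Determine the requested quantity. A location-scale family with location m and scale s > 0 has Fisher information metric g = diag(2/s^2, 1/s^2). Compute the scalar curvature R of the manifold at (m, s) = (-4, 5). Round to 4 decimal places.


The metric has the form g = (A dm^2 + B ds^2)/s^2 with A = 2, B = 1.
Substitute u = sqrt(A/B)*m: g = B*(du^2 + ds^2)/s^2, i.e. B times the
Poincare upper half-plane metric, which has constant Gaussian curvature -1.
Scaling a 2D metric by a constant c divides the Gaussian curvature by c,
so K = -1/B = -1/(1) = -1.0000 everywhere (the point (m, s) = (-4, 5) is irrelevant:
the curvature is constant).
Scalar curvature in dimension 2: R = 2K = -2/(1) = -2.0000.

-2.0000


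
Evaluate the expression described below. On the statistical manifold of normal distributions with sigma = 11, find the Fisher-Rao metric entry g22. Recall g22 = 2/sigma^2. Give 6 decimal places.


For the 2-parameter normal family, the Fisher metric has:
  g11 = 1/sigma^2, g22 = 2/sigma^2.
sigma = 11, sigma^2 = 121.
g22 = 0.016529

0.016529


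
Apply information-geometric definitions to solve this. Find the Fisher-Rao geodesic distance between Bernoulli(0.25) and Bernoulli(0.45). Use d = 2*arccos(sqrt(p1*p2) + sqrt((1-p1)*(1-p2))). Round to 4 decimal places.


Geodesic distance on Bernoulli manifold:
d(p1,p2) = 2*arccos(sqrt(p1*p2) + sqrt((1-p1)*(1-p2))).
sqrt(p1*p2) = sqrt(0.25*0.45) = 0.33541.
sqrt((1-p1)*(1-p2)) = sqrt(0.75*0.55) = 0.642262.
arg = 0.33541 + 0.642262 = 0.977672.
d = 2*arccos(0.977672) = 0.4234

0.4234


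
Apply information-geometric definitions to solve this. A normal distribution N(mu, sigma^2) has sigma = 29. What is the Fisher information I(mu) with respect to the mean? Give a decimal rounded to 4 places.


The Fisher information for the mean of a normal distribution is I(mu) = 1/sigma^2.
sigma = 29, so sigma^2 = 841.
I(mu) = 1/841 = 0.0012

0.0012


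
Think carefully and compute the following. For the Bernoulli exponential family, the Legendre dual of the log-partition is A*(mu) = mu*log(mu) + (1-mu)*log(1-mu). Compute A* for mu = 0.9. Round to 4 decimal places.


Legendre transform for Bernoulli:
A*(mu) = mu*log(mu) + (1-mu)*log(1-mu).
mu = 0.9, 1-mu = 0.1.
mu*log(mu) = 0.9*log(0.9) = -0.094824.
(1-mu)*log(1-mu) = 0.1*log(0.1) = -0.230259.
A* = -0.094824 + -0.230259 = -0.3251

-0.3251


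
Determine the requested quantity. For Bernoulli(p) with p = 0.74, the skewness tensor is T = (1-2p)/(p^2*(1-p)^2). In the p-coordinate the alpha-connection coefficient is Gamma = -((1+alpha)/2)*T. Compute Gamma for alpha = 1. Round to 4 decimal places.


Skewness (Amari-Chentsov) tensor: T = (1-2p)/(p^2*(1-p)^2).
p = 0.74, 1-2p = -0.48, p^2 = 0.5476, (1-p)^2 = 0.0676.
T = -0.48/(0.5476 * 0.0676) = -12.966749.
In the p-coordinate, Gamma^(alpha) = Gamma^(0) - (alpha/2)*T with Gamma^(0) = (1/2)*g'(p) = -T/2,
so Gamma^(alpha) = -((1+alpha)/2)*T.
alpha = 1, -(1+alpha)/2 = -1.0.
Gamma = -1.0 * -12.966749 = 12.9667

12.9667


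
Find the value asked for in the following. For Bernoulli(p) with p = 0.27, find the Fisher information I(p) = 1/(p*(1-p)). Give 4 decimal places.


For Bernoulli(p), Fisher information is I(p) = 1/(p*(1-p)).
p = 0.27, 1-p = 0.73.
p*(1-p) = 0.1971.
I(p) = 1/0.1971 = 5.0736

5.0736


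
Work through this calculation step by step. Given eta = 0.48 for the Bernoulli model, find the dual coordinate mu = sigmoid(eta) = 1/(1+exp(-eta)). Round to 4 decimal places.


Dual coordinate (expectation parameter) for Bernoulli:
mu = 1/(1+exp(-eta)).
eta = 0.48.
exp(-eta) = exp(-0.48) = 0.618783.
mu = 1/(1+0.618783) = 0.6177

0.6177


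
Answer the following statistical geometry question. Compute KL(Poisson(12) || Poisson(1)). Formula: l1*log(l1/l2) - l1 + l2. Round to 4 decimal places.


KL divergence for Poisson:
KL = l1*log(l1/l2) - l1 + l2.
l1 = 12, l2 = 1.
log(12/1) = 2.484907.
l1*log(l1/l2) = 12 * 2.484907 = 29.81888.
KL = 29.81888 - 12 + 1 = 18.8189

18.8189


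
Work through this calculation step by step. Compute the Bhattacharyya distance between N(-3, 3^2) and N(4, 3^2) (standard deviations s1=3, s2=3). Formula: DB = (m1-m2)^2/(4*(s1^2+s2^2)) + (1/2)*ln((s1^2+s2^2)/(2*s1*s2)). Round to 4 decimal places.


Bhattacharyya distance between two Gaussians:
DB = (m1-m2)^2/(4*(s1^2+s2^2)) + (1/2)*ln((s1^2+s2^2)/(2*s1*s2)).
(m1-m2)^2 = (-7)^2 = 49.
s1^2+s2^2 = 9 + 9 = 18.
term1 = 49/72 = 0.680556.
term2 = 0.5*ln(18/18.0) = 0.0.
DB = 0.680556 + 0.0 = 0.6806

0.6806


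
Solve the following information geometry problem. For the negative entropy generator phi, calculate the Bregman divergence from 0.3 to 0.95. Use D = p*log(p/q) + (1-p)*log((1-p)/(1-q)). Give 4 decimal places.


Bregman divergence with negative entropy generator:
D = p*log(p/q) + (1-p)*log((1-p)/(1-q)).
p = 0.3, q = 0.95.
p*log(p/q) = 0.3*log(0.3/0.95) = -0.345804.
(1-p)*log((1-p)/(1-q)) = 0.7*log(0.7/0.05) = 1.84734.
D = -0.345804 + 1.84734 = 1.5015

1.5015


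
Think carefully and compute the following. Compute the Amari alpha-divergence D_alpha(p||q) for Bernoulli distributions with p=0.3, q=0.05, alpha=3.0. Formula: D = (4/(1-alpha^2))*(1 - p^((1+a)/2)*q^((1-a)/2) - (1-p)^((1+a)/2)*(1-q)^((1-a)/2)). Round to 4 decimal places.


Amari alpha-divergence:
D = (4/(1-alpha^2))*(1 - p^((1+a)/2)*q^((1-a)/2) - (1-p)^((1+a)/2)*(1-q)^((1-a)/2)).
alpha = 3.0, p = 0.3, q = 0.05.
e1 = (1+alpha)/2 = 2.0, e2 = (1-alpha)/2 = -1.0.
t1 = p^e1 * q^e2 = 0.3^2.0 * 0.05^-1.0 = 1.8.
t2 = (1-p)^e1 * (1-q)^e2 = 0.7^2.0 * 0.95^-1.0 = 0.515789.
4/(1-alpha^2) = -0.5.
D = -0.5*(1 - 1.8 - 0.515789) = 0.6579

0.6579


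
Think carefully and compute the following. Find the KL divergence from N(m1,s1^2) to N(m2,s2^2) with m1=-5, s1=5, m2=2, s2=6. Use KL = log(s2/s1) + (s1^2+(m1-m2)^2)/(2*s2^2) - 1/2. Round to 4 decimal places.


KL divergence between normal distributions:
KL = log(s2/s1) + (s1^2 + (m1-m2)^2)/(2*s2^2) - 1/2.
log(6/5) = 0.182322.
(5^2 + (-5-2)^2)/(2*6^2) = (25 + 49)/72 = 1.027778.
KL = 0.182322 + 1.027778 - 0.5 = 0.7101

0.7101


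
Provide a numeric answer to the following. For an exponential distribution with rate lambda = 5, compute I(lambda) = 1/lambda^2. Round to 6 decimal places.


Fisher information for exponential: I(lambda) = 1/lambda^2.
lambda = 5, lambda^2 = 25.
I = 1/25 = 0.040000

0.040000


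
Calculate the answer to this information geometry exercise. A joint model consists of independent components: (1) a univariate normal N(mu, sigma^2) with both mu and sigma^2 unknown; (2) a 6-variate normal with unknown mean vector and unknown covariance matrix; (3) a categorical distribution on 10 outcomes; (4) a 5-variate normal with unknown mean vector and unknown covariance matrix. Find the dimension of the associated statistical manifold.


The dimension of a statistical manifold equals the number of free
(independent) real parameters of the model. For a product of independent
blocks the parameter counts add.
- normal (mu, sigma^2): 2.
- 6-variate normal: 6 (mean) + 6*7/2 = 21 (symmetric covariance) = 27.
- categorical on 10 outcomes (probabilities sum to 1): 10-1 = 9.
- 5-variate normal: 5 (mean) + 5*6/2 = 15 (symmetric covariance) = 20.
Total = 2 + 27 + 9 + 20 = 58.
Dimension = 58

58


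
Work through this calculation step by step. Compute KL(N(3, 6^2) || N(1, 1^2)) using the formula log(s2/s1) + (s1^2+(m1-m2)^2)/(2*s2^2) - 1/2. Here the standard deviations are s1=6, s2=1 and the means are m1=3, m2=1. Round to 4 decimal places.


KL divergence between normal distributions:
KL = log(s2/s1) + (s1^2 + (m1-m2)^2)/(2*s2^2) - 1/2.
log(1/6) = -1.791759.
(6^2 + (3-1)^2)/(2*1^2) = (36 + 4)/2 = 20.0.
KL = -1.791759 + 20.0 - 0.5 = 17.7082

17.7082


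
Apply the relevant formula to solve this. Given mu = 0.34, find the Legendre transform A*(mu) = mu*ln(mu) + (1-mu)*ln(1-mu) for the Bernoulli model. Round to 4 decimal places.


Legendre transform for Bernoulli:
A*(mu) = mu*log(mu) + (1-mu)*log(1-mu).
mu = 0.34, 1-mu = 0.66.
mu*log(mu) = 0.34*log(0.34) = -0.366795.
(1-mu)*log(1-mu) = 0.66*log(0.66) = -0.27424.
A* = -0.366795 + -0.27424 = -0.6410

-0.6410


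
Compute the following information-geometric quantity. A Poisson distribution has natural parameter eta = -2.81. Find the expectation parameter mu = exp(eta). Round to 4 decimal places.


Expectation parameter for Poisson exponential family:
mu = exp(eta).
eta = -2.81.
mu = exp(-2.81) = 0.0602

0.0602


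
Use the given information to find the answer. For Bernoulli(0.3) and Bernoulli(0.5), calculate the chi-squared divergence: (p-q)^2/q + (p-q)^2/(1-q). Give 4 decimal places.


Chi-squared divergence between Bernoulli distributions:
chi^2 = (p-q)^2/q + (p-q)^2/(1-q).
p = 0.3, q = 0.5, p-q = -0.2.
(p-q)^2 = 0.04.
term1 = 0.04/0.5 = 0.08.
term2 = 0.04/0.5 = 0.08.
chi^2 = 0.08 + 0.08 = 0.1600

0.1600


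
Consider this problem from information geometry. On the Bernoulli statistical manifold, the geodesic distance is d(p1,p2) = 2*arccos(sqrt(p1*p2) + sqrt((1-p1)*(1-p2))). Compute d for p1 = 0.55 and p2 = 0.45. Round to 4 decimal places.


Geodesic distance on Bernoulli manifold:
d(p1,p2) = 2*arccos(sqrt(p1*p2) + sqrt((1-p1)*(1-p2))).
sqrt(p1*p2) = sqrt(0.55*0.45) = 0.497494.
sqrt((1-p1)*(1-p2)) = sqrt(0.45*0.55) = 0.497494.
arg = 0.497494 + 0.497494 = 0.994987.
d = 2*arccos(0.994987) = 0.2003

0.2003


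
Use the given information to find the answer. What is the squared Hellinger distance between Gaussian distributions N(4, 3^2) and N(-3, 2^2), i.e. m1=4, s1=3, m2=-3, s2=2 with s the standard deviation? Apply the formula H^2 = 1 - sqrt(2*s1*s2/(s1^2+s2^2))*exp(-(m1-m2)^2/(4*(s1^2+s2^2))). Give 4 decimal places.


Squared Hellinger distance for Gaussians:
H^2 = 1 - sqrt(2*s1*s2/(s1^2+s2^2)) * exp(-(m1-m2)^2/(4*(s1^2+s2^2))).
s1^2 = 9, s2^2 = 4, s1^2+s2^2 = 13.
sqrt(2*3*2/(13)) = 0.960769.
(m1-m2)^2 = (7)^2 = 49.
exp(-49/(4*13)) = exp(-0.942308) = 0.389727.
H^2 = 1 - 0.960769*0.389727 = 0.6256

0.6256


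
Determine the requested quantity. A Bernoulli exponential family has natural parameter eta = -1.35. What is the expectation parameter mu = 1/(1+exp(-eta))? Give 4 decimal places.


Dual coordinate (expectation parameter) for Bernoulli:
mu = 1/(1+exp(-eta)).
eta = -1.35.
exp(-eta) = exp(1.35) = 3.857426.
mu = 1/(1+3.857426) = 0.2059

0.2059


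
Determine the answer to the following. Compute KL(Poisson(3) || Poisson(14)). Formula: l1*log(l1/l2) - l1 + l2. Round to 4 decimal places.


KL divergence for Poisson:
KL = l1*log(l1/l2) - l1 + l2.
l1 = 3, l2 = 14.
log(3/14) = -1.540445.
l1*log(l1/l2) = 3 * -1.540445 = -4.621335.
KL = -4.621335 - 3 + 14 = 6.3787

6.3787


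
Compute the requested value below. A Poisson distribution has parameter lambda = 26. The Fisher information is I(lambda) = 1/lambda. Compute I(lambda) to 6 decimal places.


Fisher information for Poisson: I(lambda) = 1/lambda.
lambda = 26.
I(lambda) = 1/26 = 0.038462

0.038462


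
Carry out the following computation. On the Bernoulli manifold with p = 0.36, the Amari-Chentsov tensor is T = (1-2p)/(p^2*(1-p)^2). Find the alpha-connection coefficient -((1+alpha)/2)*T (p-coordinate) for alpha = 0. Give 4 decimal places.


Skewness (Amari-Chentsov) tensor: T = (1-2p)/(p^2*(1-p)^2).
p = 0.36, 1-2p = 0.28, p^2 = 0.1296, (1-p)^2 = 0.4096.
T = 0.28/(0.1296 * 0.4096) = 5.274643.
In the p-coordinate, Gamma^(alpha) = Gamma^(0) - (alpha/2)*T with Gamma^(0) = (1/2)*g'(p) = -T/2,
so Gamma^(alpha) = -((1+alpha)/2)*T.
alpha = 0, -(1+alpha)/2 = -0.5.
Gamma = -0.5 * 5.274643 = -2.6373

-2.6373


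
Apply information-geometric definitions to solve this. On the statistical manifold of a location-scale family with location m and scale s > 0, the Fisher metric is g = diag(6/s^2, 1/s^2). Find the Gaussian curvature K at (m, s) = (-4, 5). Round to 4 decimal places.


The metric has the form g = (A dm^2 + B ds^2)/s^2 with A = 6, B = 1.
Substitute u = sqrt(A/B)*m: g = B*(du^2 + ds^2)/s^2, i.e. B times the
Poincare upper half-plane metric, which has constant Gaussian curvature -1.
Scaling a 2D metric by a constant c divides the Gaussian curvature by c,
so K = -1/B = -1/(1) = -1.0000 everywhere (the point (m, s) = (-4, 5) is irrelevant:
the curvature is constant).
The requested Gaussian curvature is K = -1.0000.

-1.0000


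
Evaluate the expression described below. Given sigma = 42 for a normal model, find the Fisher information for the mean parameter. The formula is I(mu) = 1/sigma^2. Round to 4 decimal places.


The Fisher information for the mean of a normal distribution is I(mu) = 1/sigma^2.
sigma = 42, so sigma^2 = 1764.
I(mu) = 1/1764 = 0.0006

0.0006


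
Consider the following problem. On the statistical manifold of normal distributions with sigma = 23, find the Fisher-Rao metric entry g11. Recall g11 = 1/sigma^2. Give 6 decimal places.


For the 2-parameter normal family, the Fisher metric has:
  g11 = 1/sigma^2, g22 = 2/sigma^2.
sigma = 23, sigma^2 = 529.
g11 = 0.001890

0.001890


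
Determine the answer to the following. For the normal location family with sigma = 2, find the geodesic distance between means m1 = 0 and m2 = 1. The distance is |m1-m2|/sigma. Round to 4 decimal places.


On the fixed-variance normal subfamily, geodesic distance = |m1-m2|/sigma.
|0 - 1| = 1.
sigma = 2.
d = 1/2 = 0.5000

0.5000


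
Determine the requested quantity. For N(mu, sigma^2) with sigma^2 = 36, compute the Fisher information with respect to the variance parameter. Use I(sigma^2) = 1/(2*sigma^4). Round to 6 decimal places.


Fisher information for variance: I(sigma^2) = 1/(2*sigma^4).
sigma^2 = 36, so sigma^4 = 1296.
I = 1/(2*1296) = 1/2592 = 0.000386

0.000386


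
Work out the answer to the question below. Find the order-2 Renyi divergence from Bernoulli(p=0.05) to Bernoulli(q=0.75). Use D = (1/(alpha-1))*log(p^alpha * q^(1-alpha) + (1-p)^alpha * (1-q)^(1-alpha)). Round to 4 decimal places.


Renyi divergence of order alpha between Bernoulli distributions:
D = (1/(alpha-1))*log(p^alpha * q^(1-alpha) + (1-p)^alpha * (1-q)^(1-alpha)).
alpha = 2, p = 0.05, q = 0.75.
p^alpha * q^(1-alpha) = 0.05^2 * 0.75^-1 = 0.003333.
(1-p)^alpha * (1-q)^(1-alpha) = 0.95^2 * 0.25^-1 = 3.61.
sum = 0.003333 + 3.61 = 3.613333.
D = (1/1)*log(3.613333) = 1.2846

1.2846


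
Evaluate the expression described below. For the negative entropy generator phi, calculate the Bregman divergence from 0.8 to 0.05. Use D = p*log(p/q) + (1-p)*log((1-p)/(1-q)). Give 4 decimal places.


Bregman divergence with negative entropy generator:
D = p*log(p/q) + (1-p)*log((1-p)/(1-q)).
p = 0.8, q = 0.05.
p*log(p/q) = 0.8*log(0.8/0.05) = 2.218071.
(1-p)*log((1-p)/(1-q)) = 0.2*log(0.2/0.95) = -0.311629.
D = 2.218071 + -0.311629 = 1.9064

1.9064


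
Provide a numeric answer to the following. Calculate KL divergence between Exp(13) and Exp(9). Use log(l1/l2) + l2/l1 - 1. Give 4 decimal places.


KL divergence for exponential family:
KL = log(l1/l2) + l2/l1 - 1.
log(13/9) = 0.367725.
9/13 = 0.692308.
KL = 0.367725 + 0.692308 - 1 = 0.0600

0.0600


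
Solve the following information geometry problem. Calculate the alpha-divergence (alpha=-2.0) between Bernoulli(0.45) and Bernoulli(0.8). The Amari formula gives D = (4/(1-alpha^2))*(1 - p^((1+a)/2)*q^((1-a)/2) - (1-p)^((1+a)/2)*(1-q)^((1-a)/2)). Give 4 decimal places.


Amari alpha-divergence:
D = (4/(1-alpha^2))*(1 - p^((1+a)/2)*q^((1-a)/2) - (1-p)^((1+a)/2)*(1-q)^((1-a)/2)).
alpha = -2.0, p = 0.45, q = 0.8.
e1 = (1+alpha)/2 = -0.5, e2 = (1-alpha)/2 = 1.5.
t1 = p^e1 * q^e2 = 0.45^-0.5 * 0.8^1.5 = 1.066667.
t2 = (1-p)^e1 * (1-q)^e2 = 0.55^-0.5 * 0.2^1.5 = 0.120605.
4/(1-alpha^2) = -1.333333.
D = -1.333333*(1 - 1.066667 - 0.120605) = 0.2497

0.2497


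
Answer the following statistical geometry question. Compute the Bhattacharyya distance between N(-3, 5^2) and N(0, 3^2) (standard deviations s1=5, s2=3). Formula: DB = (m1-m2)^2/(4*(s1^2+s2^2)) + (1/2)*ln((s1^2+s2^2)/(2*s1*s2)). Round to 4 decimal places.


Bhattacharyya distance between two Gaussians:
DB = (m1-m2)^2/(4*(s1^2+s2^2)) + (1/2)*ln((s1^2+s2^2)/(2*s1*s2)).
(m1-m2)^2 = (-3)^2 = 9.
s1^2+s2^2 = 25 + 9 = 34.
term1 = 9/136 = 0.066176.
term2 = 0.5*ln(34/30.0) = 0.062582.
DB = 0.066176 + 0.062582 = 0.1288

0.1288


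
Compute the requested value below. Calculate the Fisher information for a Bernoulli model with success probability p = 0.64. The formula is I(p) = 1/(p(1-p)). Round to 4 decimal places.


For Bernoulli(p), Fisher information is I(p) = 1/(p*(1-p)).
p = 0.64, 1-p = 0.36.
p*(1-p) = 0.2304.
I(p) = 1/0.2304 = 4.3403

4.3403


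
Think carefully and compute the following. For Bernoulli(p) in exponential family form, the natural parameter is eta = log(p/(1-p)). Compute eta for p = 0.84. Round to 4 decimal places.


Natural parameter for Bernoulli: eta = log(p/(1-p)).
p = 0.84, 1-p = 0.16.
p/(1-p) = 5.25.
eta = log(5.25) = 1.6582

1.6582


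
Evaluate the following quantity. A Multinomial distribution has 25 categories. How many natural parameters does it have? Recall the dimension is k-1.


Exponential family dimension calculation:
For Multinomial with k=25 categories, dim = k-1 = 24.

24


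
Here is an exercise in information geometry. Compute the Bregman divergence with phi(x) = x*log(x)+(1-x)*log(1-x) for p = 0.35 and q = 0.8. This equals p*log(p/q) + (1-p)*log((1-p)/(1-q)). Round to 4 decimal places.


Bregman divergence with negative entropy generator:
D = p*log(p/q) + (1-p)*log((1-p)/(1-q)).
p = 0.35, q = 0.8.
p*log(p/q) = 0.35*log(0.35/0.8) = -0.289338.
(1-p)*log((1-p)/(1-q)) = 0.65*log(0.65/0.2) = 0.766126.
D = -0.289338 + 0.766126 = 0.4768

0.4768


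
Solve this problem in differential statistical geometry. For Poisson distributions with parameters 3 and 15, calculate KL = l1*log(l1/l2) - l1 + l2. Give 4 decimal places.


KL divergence for Poisson:
KL = l1*log(l1/l2) - l1 + l2.
l1 = 3, l2 = 15.
log(3/15) = -1.609438.
l1*log(l1/l2) = 3 * -1.609438 = -4.828314.
KL = -4.828314 - 3 + 15 = 7.1717

7.1717


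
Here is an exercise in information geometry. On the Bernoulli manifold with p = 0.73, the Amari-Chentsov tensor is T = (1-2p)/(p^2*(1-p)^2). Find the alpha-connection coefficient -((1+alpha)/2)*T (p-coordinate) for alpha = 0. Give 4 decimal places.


Skewness (Amari-Chentsov) tensor: T = (1-2p)/(p^2*(1-p)^2).
p = 0.73, 1-2p = -0.46, p^2 = 0.5329, (1-p)^2 = 0.0729.
T = -0.46/(0.5329 * 0.0729) = -11.840896.
In the p-coordinate, Gamma^(alpha) = Gamma^(0) - (alpha/2)*T with Gamma^(0) = (1/2)*g'(p) = -T/2,
so Gamma^(alpha) = -((1+alpha)/2)*T.
alpha = 0, -(1+alpha)/2 = -0.5.
Gamma = -0.5 * -11.840896 = 5.9204

5.9204


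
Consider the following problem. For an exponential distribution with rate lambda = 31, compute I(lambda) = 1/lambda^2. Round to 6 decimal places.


Fisher information for exponential: I(lambda) = 1/lambda^2.
lambda = 31, lambda^2 = 961.
I = 1/961 = 0.001041

0.001041


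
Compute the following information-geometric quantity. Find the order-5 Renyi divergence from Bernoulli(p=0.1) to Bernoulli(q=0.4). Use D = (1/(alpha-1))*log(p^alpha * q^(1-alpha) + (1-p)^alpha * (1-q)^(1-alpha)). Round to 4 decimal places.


Renyi divergence of order alpha between Bernoulli distributions:
D = (1/(alpha-1))*log(p^alpha * q^(1-alpha) + (1-p)^alpha * (1-q)^(1-alpha)).
alpha = 5, p = 0.1, q = 0.4.
p^alpha * q^(1-alpha) = 0.1^5 * 0.4^-4 = 0.000391.
(1-p)^alpha * (1-q)^(1-alpha) = 0.9^5 * 0.6^-4 = 4.55625.
sum = 0.000391 + 4.55625 = 4.556641.
D = (1/4)*log(4.556641) = 0.3791

0.3791


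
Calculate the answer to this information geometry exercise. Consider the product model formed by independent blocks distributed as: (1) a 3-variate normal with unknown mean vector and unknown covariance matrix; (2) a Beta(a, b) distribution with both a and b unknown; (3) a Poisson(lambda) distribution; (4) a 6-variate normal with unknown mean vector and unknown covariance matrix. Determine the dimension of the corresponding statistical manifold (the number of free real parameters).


The dimension of a statistical manifold equals the number of free
(independent) real parameters of the model. For a product of independent
blocks the parameter counts add.
- 3-variate normal: 3 (mean) + 3*4/2 = 6 (symmetric covariance) = 9.
- Beta (a, b): 2.
- Poisson (lambda): 1.
- 6-variate normal: 6 (mean) + 6*7/2 = 21 (symmetric covariance) = 27.
Total = 9 + 2 + 1 + 27 = 39.
Dimension = 39

39


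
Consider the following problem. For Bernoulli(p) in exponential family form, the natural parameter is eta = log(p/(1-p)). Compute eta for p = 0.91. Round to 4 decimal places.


Natural parameter for Bernoulli: eta = log(p/(1-p)).
p = 0.91, 1-p = 0.09.
p/(1-p) = 10.111111.
eta = log(10.111111) = 2.3136

2.3136


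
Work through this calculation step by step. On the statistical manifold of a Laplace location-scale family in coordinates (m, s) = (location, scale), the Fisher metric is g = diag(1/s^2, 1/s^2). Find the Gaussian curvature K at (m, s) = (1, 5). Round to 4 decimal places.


The metric has the form g = (A dm^2 + B ds^2)/s^2 with A = 1, B = 1.
Substitute u = sqrt(A/B)*m: g = B*(du^2 + ds^2)/s^2, i.e. B times the
Poincare upper half-plane metric, which has constant Gaussian curvature -1.
Scaling a 2D metric by a constant c divides the Gaussian curvature by c,
so K = -1/B = -1/(1) = -1.0000 everywhere (the point (m, s) = (1, 5) is irrelevant:
the curvature is constant).
The requested Gaussian curvature is K = -1.0000.

-1.0000


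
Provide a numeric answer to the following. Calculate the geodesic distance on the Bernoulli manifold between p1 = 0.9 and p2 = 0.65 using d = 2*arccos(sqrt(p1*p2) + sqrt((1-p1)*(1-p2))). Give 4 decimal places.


Geodesic distance on Bernoulli manifold:
d(p1,p2) = 2*arccos(sqrt(p1*p2) + sqrt((1-p1)*(1-p2))).
sqrt(p1*p2) = sqrt(0.9*0.65) = 0.764853.
sqrt((1-p1)*(1-p2)) = sqrt(0.1*0.35) = 0.187083.
arg = 0.764853 + 0.187083 = 0.951936.
d = 2*arccos(0.951936) = 0.6226

0.6226


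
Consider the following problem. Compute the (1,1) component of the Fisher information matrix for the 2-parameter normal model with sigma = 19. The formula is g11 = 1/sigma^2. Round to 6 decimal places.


For the 2-parameter normal family, the Fisher metric has:
  g11 = 1/sigma^2, g22 = 2/sigma^2.
sigma = 19, sigma^2 = 361.
g11 = 0.002770

0.002770


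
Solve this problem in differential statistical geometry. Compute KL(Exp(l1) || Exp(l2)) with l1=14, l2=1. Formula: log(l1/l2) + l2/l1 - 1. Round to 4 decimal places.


KL divergence for exponential family:
KL = log(l1/l2) + l2/l1 - 1.
log(14/1) = 2.639057.
1/14 = 0.071429.
KL = 2.639057 + 0.071429 - 1 = 1.7105

1.7105


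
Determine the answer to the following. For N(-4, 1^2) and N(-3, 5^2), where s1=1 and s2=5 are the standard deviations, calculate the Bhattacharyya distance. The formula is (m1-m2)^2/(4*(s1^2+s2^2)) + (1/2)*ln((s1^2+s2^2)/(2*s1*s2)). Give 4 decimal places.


Bhattacharyya distance between two Gaussians:
DB = (m1-m2)^2/(4*(s1^2+s2^2)) + (1/2)*ln((s1^2+s2^2)/(2*s1*s2)).
(m1-m2)^2 = (-1)^2 = 1.
s1^2+s2^2 = 1 + 25 = 26.
term1 = 1/104 = 0.009615.
term2 = 0.5*ln(26/10.0) = 0.477756.
DB = 0.009615 + 0.477756 = 0.4874

0.4874


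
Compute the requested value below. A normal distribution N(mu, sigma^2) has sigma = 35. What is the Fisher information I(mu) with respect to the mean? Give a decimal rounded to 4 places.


The Fisher information for the mean of a normal distribution is I(mu) = 1/sigma^2.
sigma = 35, so sigma^2 = 1225.
I(mu) = 1/1225 = 0.0008

0.0008


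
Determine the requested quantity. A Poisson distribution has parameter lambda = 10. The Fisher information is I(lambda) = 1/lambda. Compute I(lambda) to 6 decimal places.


Fisher information for Poisson: I(lambda) = 1/lambda.
lambda = 10.
I(lambda) = 1/10 = 0.100000

0.100000


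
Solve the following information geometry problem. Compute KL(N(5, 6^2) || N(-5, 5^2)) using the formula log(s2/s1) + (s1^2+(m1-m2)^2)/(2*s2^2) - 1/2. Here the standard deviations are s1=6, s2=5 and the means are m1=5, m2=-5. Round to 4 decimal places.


KL divergence between normal distributions:
KL = log(s2/s1) + (s1^2 + (m1-m2)^2)/(2*s2^2) - 1/2.
log(5/6) = -0.182322.
(6^2 + (5--5)^2)/(2*5^2) = (36 + 100)/50 = 2.72.
KL = -0.182322 + 2.72 - 0.5 = 2.0377

2.0377


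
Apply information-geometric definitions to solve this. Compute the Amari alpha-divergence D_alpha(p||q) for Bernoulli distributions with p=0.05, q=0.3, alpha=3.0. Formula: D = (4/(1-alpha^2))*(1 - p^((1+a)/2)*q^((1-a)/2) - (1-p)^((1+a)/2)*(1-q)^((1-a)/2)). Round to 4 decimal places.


Amari alpha-divergence:
D = (4/(1-alpha^2))*(1 - p^((1+a)/2)*q^((1-a)/2) - (1-p)^((1+a)/2)*(1-q)^((1-a)/2)).
alpha = 3.0, p = 0.05, q = 0.3.
e1 = (1+alpha)/2 = 2.0, e2 = (1-alpha)/2 = -1.0.
t1 = p^e1 * q^e2 = 0.05^2.0 * 0.3^-1.0 = 0.008333.
t2 = (1-p)^e1 * (1-q)^e2 = 0.95^2.0 * 0.7^-1.0 = 1.289286.
4/(1-alpha^2) = -0.5.
D = -0.5*(1 - 0.008333 - 1.289286) = 0.1488

0.1488


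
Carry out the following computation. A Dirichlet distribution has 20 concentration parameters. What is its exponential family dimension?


Exponential family dimension calculation:
Dirichlet with 20 components has 20 natural parameters.

20


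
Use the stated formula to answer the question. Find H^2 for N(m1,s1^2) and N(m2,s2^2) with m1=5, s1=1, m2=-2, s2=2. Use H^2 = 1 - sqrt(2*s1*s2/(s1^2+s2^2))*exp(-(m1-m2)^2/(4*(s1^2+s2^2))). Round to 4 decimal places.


Squared Hellinger distance for Gaussians:
H^2 = 1 - sqrt(2*s1*s2/(s1^2+s2^2)) * exp(-(m1-m2)^2/(4*(s1^2+s2^2))).
s1^2 = 1, s2^2 = 4, s1^2+s2^2 = 5.
sqrt(2*1*2/(5)) = 0.894427.
(m1-m2)^2 = (7)^2 = 49.
exp(-49/(4*5)) = exp(-2.45) = 0.086294.
H^2 = 1 - 0.894427*0.086294 = 0.9228

0.9228


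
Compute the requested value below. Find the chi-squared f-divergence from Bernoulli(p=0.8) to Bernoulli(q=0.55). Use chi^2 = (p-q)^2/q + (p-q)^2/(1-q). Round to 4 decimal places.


Chi-squared divergence between Bernoulli distributions:
chi^2 = (p-q)^2/q + (p-q)^2/(1-q).
p = 0.8, q = 0.55, p-q = 0.25.
(p-q)^2 = 0.0625.
term1 = 0.0625/0.55 = 0.113636.
term2 = 0.0625/0.45 = 0.138889.
chi^2 = 0.113636 + 0.138889 = 0.2525

0.2525


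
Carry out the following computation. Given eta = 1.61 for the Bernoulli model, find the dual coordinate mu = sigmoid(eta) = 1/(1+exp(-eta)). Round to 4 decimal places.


Dual coordinate (expectation parameter) for Bernoulli:
mu = 1/(1+exp(-eta)).
eta = 1.61.
exp(-eta) = exp(-1.61) = 0.199888.
mu = 1/(1+0.199888) = 0.8334

0.8334


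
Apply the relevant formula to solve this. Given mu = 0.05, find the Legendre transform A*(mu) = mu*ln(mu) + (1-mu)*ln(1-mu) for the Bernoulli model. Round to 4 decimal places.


Legendre transform for Bernoulli:
A*(mu) = mu*log(mu) + (1-mu)*log(1-mu).
mu = 0.05, 1-mu = 0.95.
mu*log(mu) = 0.05*log(0.05) = -0.149787.
(1-mu)*log(1-mu) = 0.95*log(0.95) = -0.048729.
A* = -0.149787 + -0.048729 = -0.1985

-0.1985


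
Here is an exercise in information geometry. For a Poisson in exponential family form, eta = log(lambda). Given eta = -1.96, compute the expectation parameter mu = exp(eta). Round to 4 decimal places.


Expectation parameter for Poisson exponential family:
mu = exp(eta).
eta = -1.96.
mu = exp(-1.96) = 0.1409

0.1409


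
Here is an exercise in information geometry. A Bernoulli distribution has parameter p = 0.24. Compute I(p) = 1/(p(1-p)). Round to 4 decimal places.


For Bernoulli(p), Fisher information is I(p) = 1/(p*(1-p)).
p = 0.24, 1-p = 0.76.
p*(1-p) = 0.1824.
I(p) = 1/0.1824 = 5.4825

5.4825


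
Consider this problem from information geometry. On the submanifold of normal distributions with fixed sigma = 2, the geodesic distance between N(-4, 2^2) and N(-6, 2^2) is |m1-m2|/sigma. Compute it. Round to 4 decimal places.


On the fixed-variance normal subfamily, geodesic distance = |m1-m2|/sigma.
|-4 - -6| = 2.
sigma = 2.
d = 2/2 = 1.0000

1.0000


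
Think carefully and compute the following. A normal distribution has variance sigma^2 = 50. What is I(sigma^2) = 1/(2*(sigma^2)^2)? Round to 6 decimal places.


Fisher information for variance: I(sigma^2) = 1/(2*sigma^4).
sigma^2 = 50, so sigma^4 = 2500.
I = 1/(2*2500) = 1/5000 = 0.000200

0.000200


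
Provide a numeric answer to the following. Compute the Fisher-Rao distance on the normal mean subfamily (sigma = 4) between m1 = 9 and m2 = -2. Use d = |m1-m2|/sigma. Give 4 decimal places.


On the fixed-variance normal subfamily, geodesic distance = |m1-m2|/sigma.
|9 - -2| = 11.
sigma = 4.
d = 11/4 = 2.7500

2.7500


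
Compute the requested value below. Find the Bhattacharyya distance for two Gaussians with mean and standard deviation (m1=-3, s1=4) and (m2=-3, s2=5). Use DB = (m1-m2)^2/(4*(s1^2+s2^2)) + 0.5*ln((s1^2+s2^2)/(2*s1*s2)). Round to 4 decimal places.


Bhattacharyya distance between two Gaussians:
DB = (m1-m2)^2/(4*(s1^2+s2^2)) + (1/2)*ln((s1^2+s2^2)/(2*s1*s2)).
(m1-m2)^2 = (0)^2 = 0.
s1^2+s2^2 = 16 + 25 = 41.
term1 = 0/164 = 0.0.
term2 = 0.5*ln(41/40.0) = 0.012346.
DB = 0.0 + 0.012346 = 0.0123

0.0123


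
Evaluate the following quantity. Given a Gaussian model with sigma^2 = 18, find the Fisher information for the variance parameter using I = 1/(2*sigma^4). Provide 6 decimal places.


Fisher information for variance: I(sigma^2) = 1/(2*sigma^4).
sigma^2 = 18, so sigma^4 = 324.
I = 1/(2*324) = 1/648 = 0.001543

0.001543


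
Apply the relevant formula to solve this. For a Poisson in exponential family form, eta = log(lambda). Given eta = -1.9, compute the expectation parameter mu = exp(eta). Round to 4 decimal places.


Expectation parameter for Poisson exponential family:
mu = exp(eta).
eta = -1.9.
mu = exp(-1.9) = 0.1496

0.1496


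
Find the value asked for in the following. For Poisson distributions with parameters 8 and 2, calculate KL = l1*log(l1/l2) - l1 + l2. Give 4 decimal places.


KL divergence for Poisson:
KL = l1*log(l1/l2) - l1 + l2.
l1 = 8, l2 = 2.
log(8/2) = 1.386294.
l1*log(l1/l2) = 8 * 1.386294 = 11.090355.
KL = 11.090355 - 8 + 2 = 5.0904

5.0904


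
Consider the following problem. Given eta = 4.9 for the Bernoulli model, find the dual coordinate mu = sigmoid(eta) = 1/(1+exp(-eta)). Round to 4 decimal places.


Dual coordinate (expectation parameter) for Bernoulli:
mu = 1/(1+exp(-eta)).
eta = 4.9.
exp(-eta) = exp(-4.9) = 0.007447.
mu = 1/(1+0.007447) = 0.9926

0.9926


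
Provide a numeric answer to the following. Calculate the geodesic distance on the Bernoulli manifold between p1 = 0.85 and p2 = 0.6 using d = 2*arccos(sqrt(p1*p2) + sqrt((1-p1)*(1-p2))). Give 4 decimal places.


Geodesic distance on Bernoulli manifold:
d(p1,p2) = 2*arccos(sqrt(p1*p2) + sqrt((1-p1)*(1-p2))).
sqrt(p1*p2) = sqrt(0.85*0.6) = 0.714143.
sqrt((1-p1)*(1-p2)) = sqrt(0.15*0.4) = 0.244949.
arg = 0.714143 + 0.244949 = 0.959092.
d = 2*arccos(0.959092) = 0.5740

0.5740


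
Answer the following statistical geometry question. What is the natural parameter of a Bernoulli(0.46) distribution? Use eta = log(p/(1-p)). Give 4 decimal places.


Natural parameter for Bernoulli: eta = log(p/(1-p)).
p = 0.46, 1-p = 0.54.
p/(1-p) = 0.851852.
eta = log(0.851852) = -0.1603

-0.1603


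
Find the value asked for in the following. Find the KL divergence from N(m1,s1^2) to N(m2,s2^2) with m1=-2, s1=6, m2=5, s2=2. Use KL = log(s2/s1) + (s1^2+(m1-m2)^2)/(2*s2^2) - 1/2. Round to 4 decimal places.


KL divergence between normal distributions:
KL = log(s2/s1) + (s1^2 + (m1-m2)^2)/(2*s2^2) - 1/2.
log(2/6) = -1.098612.
(6^2 + (-2-5)^2)/(2*2^2) = (36 + 49)/8 = 10.625.
KL = -1.098612 + 10.625 - 0.5 = 9.0264

9.0264


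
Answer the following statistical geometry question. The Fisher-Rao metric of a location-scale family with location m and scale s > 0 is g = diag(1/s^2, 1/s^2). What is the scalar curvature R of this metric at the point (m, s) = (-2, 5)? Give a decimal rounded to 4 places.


The metric has the form g = (A dm^2 + B ds^2)/s^2 with A = 1, B = 1.
Substitute u = sqrt(A/B)*m: g = B*(du^2 + ds^2)/s^2, i.e. B times the
Poincare upper half-plane metric, which has constant Gaussian curvature -1.
Scaling a 2D metric by a constant c divides the Gaussian curvature by c,
so K = -1/B = -1/(1) = -1.0000 everywhere (the point (m, s) = (-2, 5) is irrelevant:
the curvature is constant).
Scalar curvature in dimension 2: R = 2K = -2/(1) = -2.0000.

-2.0000


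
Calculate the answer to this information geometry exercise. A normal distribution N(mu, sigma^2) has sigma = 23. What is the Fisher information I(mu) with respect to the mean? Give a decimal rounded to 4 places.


The Fisher information for the mean of a normal distribution is I(mu) = 1/sigma^2.
sigma = 23, so sigma^2 = 529.
I(mu) = 1/529 = 0.0019

0.0019


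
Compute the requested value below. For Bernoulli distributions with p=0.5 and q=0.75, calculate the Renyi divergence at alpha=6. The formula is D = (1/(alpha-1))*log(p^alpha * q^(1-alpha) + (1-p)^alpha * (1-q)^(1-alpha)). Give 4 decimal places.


Renyi divergence of order alpha between Bernoulli distributions:
D = (1/(alpha-1))*log(p^alpha * q^(1-alpha) + (1-p)^alpha * (1-q)^(1-alpha)).
alpha = 6, p = 0.5, q = 0.75.
p^alpha * q^(1-alpha) = 0.5^6 * 0.75^-5 = 0.065844.
(1-p)^alpha * (1-q)^(1-alpha) = 0.5^6 * 0.25^-5 = 16.0.
sum = 0.065844 + 16.0 = 16.065844.
D = (1/5)*log(16.065844) = 0.5553

0.5553
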